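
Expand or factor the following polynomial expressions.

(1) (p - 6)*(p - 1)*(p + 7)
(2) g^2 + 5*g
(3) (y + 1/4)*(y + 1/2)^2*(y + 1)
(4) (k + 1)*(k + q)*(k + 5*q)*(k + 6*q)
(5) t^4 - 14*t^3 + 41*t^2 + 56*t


(1) = p^3 - 43*p + 42
(2) = g*(g + 5)
(3) = y^4 + 9*y^3/4 + 7*y^2/4 + 9*y/16 + 1/16
(4) = k^4 + 12*k^3*q + k^3 + 41*k^2*q^2 + 12*k^2*q + 30*k*q^3 + 41*k*q^2 + 30*q^3
(5) = t*(t - 8)*(t - 7)*(t + 1)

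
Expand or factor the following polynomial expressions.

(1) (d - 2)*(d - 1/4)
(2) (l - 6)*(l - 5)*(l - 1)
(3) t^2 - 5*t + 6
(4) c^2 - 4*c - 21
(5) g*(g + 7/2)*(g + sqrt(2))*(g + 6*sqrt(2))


(1) = d^2 - 9*d/4 + 1/2
(2) = l^3 - 12*l^2 + 41*l - 30
(3) = (t - 3)*(t - 2)
(4) = (c - 7)*(c + 3)
(5) = g^4 + 7*g^3/2 + 7*sqrt(2)*g^3 + 12*g^2 + 49*sqrt(2)*g^2/2 + 42*g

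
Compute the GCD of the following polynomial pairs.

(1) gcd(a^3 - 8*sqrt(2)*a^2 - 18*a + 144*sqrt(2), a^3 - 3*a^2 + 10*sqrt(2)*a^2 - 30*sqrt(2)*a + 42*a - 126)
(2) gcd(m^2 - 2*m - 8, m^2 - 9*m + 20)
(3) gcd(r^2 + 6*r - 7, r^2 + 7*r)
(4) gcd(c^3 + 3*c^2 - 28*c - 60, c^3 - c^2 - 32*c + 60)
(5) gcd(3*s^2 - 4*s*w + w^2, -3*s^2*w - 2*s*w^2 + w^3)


(1) = a + 3*sqrt(2)
(2) = gcd((m - 4)*(m + 2), (m - 5)*(m - 4)) = m - 4
(3) = r + 7
(4) = gcd((c - 5)*(c + 2)*(c + 6), (c - 5)*(c - 2)*(c + 6)) = c^2 + c - 30
(5) = gcd((-3*s + w)*(-s + w), w*(-3*s + w)*(s + w)) = 3*s - w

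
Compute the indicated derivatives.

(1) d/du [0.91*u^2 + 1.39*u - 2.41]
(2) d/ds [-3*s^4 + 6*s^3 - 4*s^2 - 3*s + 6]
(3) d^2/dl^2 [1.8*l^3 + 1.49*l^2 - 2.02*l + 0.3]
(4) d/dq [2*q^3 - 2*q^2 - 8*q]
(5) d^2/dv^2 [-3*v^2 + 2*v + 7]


(1) = 1.82*u + 1.39
(2) = -12*s^3 + 18*s^2 - 8*s - 3
(3) = 10.8*l + 2.98
(4) = 6*q^2 - 4*q - 8
(5) = -6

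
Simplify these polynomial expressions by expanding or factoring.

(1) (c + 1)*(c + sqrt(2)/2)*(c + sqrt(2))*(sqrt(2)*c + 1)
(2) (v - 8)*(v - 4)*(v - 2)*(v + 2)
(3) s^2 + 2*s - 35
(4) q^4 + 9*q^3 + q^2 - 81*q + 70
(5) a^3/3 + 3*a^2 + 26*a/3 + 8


(1) = sqrt(2)*c^4 + sqrt(2)*c^3 + 4*c^3 + 5*sqrt(2)*c^2/2 + 4*c^2 + c + 5*sqrt(2)*c/2 + 1
(2) = v^4 - 12*v^3 + 28*v^2 + 48*v - 128
(3) = (s - 5)*(s + 7)
(4) = (q - 2)*(q - 1)*(q + 5)*(q + 7)
(5) = (a/3 + 1)*(a + 2)*(a + 4)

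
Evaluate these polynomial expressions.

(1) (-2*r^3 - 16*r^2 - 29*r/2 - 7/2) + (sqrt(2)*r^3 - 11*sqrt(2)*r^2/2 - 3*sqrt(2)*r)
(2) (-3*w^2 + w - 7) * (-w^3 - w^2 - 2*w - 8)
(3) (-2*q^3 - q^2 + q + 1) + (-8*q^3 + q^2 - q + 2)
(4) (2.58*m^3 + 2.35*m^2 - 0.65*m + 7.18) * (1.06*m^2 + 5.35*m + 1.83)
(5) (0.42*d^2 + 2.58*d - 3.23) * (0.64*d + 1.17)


(1) = -2*r^3 + sqrt(2)*r^3 - 16*r^2 - 11*sqrt(2)*r^2/2 - 29*r/2 - 3*sqrt(2)*r - 7/2
(2) = 3*w^5 + 2*w^4 + 12*w^3 + 29*w^2 + 6*w + 56
(3) = 3 - 10*q^3
(4) = 2.7348*m^5 + 16.294*m^4 + 16.6049*m^3 + 8.4338*m^2 + 37.2235*m + 13.1394
(5) = 0.2688*d^3 + 2.1426*d^2 + 0.9514*d - 3.7791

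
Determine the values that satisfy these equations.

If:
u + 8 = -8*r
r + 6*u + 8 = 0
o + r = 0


Then:
o = 40/47
r = -40/47
u = -56/47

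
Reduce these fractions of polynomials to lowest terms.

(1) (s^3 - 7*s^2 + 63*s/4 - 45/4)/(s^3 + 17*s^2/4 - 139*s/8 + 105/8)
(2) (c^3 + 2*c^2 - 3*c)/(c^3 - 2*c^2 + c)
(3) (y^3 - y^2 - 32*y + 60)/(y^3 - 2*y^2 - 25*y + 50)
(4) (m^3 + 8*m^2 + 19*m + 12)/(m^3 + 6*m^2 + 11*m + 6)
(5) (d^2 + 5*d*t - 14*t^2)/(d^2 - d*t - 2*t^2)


(1) = (4*s^2 - 22*s + 30)/(4*s^2 + 23*s - 35)
(2) = (c + 3)/(c - 1)
(3) = (y + 6)/(y + 5)
(4) = (m + 4)/(m + 2)
(5) = (d + 7*t)/(d + t)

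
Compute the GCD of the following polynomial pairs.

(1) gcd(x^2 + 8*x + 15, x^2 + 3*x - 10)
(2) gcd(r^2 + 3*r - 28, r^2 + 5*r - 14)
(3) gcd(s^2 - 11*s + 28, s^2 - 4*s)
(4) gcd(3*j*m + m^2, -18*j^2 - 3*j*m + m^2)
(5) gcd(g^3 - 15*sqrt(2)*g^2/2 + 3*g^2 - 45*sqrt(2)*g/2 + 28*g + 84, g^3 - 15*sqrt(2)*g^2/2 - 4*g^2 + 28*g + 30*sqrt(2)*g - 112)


(1) = x + 5
(2) = r + 7
(3) = gcd((s - 7)*(s - 4), s*(s - 4)) = s - 4
(4) = gcd(m*(3*j + m), (-6*j + m)*(3*j + m)) = 3*j + m
(5) = gcd((g + 3)*(g - 4*sqrt(2))*(g - 7*sqrt(2)/2), (g - 4)*(g - 4*sqrt(2))*(g - 7*sqrt(2)/2)) = g^2 - 15*sqrt(2)*g/2 + 28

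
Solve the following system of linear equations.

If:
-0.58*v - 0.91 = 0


Then:
v = -1.57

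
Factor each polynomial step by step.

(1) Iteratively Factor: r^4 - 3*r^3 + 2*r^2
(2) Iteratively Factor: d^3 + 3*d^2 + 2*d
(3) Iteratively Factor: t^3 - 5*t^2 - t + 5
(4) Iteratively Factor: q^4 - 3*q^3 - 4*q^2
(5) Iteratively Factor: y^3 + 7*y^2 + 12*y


(1) = (r)*(r^3 - 3*r^2 + 2*r) = r^2*(r^2 - 3*r + 2) = r^2*(r - 1)*(r - 2)
(2) = (d + 1)*(d^2 + 2*d) = (d + 1)*(d + 2)*(d)
(3) = (t + 1)*(t^2 - 6*t + 5) = (t - 5)*(t + 1)*(t - 1)
(4) = (q - 4)*(q^3 + q^2) = q*(q - 4)*(q^2 + q) = q*(q - 4)*(q + 1)*(q)
(5) = (y + 4)*(y^2 + 3*y) = (y + 3)*(y + 4)*(y)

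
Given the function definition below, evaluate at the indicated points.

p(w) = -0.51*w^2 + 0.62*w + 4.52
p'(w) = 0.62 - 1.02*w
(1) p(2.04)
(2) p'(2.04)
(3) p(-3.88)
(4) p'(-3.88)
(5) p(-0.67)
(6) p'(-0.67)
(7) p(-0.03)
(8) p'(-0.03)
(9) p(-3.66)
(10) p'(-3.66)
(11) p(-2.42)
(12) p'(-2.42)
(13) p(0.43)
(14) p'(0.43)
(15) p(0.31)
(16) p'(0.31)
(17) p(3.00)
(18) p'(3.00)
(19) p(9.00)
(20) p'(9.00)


(1) = 3.66
(2) = -1.46
(3) = -5.56
(4) = 4.58
(5) = 3.88
(6) = 1.30
(7) = 4.50
(8) = 0.65
(9) = -4.58
(10) = 4.35
(11) = 0.03
(12) = 3.09
(13) = 4.69
(14) = 0.18
(15) = 4.66
(16) = 0.30
(17) = 1.79
(18) = -2.44
(19) = -31.21
(20) = -8.56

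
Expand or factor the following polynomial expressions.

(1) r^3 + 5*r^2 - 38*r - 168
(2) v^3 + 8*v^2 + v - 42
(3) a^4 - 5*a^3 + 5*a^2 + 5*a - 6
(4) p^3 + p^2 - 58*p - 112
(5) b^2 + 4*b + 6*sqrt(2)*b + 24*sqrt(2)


(1) = (r - 6)*(r + 4)*(r + 7)
(2) = (v - 2)*(v + 3)*(v + 7)
(3) = (a - 3)*(a - 2)*(a - 1)*(a + 1)
(4) = (p - 8)*(p + 2)*(p + 7)
(5) = (b + 4)*(b + 6*sqrt(2))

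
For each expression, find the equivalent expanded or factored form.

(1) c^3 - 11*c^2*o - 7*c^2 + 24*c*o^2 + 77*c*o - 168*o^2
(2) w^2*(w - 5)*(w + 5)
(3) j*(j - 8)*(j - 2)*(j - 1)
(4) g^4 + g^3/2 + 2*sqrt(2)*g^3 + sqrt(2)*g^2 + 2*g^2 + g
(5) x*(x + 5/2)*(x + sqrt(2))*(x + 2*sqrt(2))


(1) = (c - 7)*(c - 8*o)*(c - 3*o)
(2) = w^4 - 25*w^2
(3) = j^4 - 11*j^3 + 26*j^2 - 16*j
(4) = g*(g + 1/2)*(g + sqrt(2))^2
(5) = x^4 + 5*x^3/2 + 3*sqrt(2)*x^3 + 4*x^2 + 15*sqrt(2)*x^2/2 + 10*x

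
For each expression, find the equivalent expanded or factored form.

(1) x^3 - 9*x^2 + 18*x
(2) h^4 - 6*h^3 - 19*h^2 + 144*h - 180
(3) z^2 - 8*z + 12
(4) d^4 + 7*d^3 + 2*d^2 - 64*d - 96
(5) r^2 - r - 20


(1) = x*(x - 6)*(x - 3)
(2) = (h - 6)*(h - 3)*(h - 2)*(h + 5)
(3) = (z - 6)*(z - 2)
(4) = (d - 3)*(d + 2)*(d + 4)^2
(5) = (r - 5)*(r + 4)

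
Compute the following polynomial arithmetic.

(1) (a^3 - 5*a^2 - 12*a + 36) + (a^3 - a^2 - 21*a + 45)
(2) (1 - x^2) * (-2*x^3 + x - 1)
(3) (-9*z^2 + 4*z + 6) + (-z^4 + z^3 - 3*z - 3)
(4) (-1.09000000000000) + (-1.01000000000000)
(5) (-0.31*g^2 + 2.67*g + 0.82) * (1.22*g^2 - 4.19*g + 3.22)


(1) = 2*a^3 - 6*a^2 - 33*a + 81
(2) = 2*x^5 - 3*x^3 + x^2 + x - 1
(3) = -z^4 + z^3 - 9*z^2 + z + 3
(4) = -2.10000000000000
(5) = -0.3782*g^4 + 4.5563*g^3 - 11.1851*g^2 + 5.1616*g + 2.6404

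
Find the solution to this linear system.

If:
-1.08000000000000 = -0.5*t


Then:
t = 2.16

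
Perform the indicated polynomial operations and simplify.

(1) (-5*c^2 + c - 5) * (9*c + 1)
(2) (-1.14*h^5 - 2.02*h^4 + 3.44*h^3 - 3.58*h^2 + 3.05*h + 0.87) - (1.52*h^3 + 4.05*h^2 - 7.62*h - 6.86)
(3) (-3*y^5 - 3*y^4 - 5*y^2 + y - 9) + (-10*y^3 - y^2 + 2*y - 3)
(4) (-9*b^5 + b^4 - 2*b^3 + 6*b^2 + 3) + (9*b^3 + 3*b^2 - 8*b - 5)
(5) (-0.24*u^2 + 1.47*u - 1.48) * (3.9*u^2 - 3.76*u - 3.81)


(1) = -45*c^3 + 4*c^2 - 44*c - 5
(2) = -1.14*h^5 - 2.02*h^4 + 1.92*h^3 - 7.63*h^2 + 10.67*h + 7.73
(3) = -3*y^5 - 3*y^4 - 10*y^3 - 6*y^2 + 3*y - 12
(4) = -9*b^5 + b^4 + 7*b^3 + 9*b^2 - 8*b - 2
(5) = -0.936*u^4 + 6.6354*u^3 - 10.3848*u^2 - 0.0359*u + 5.6388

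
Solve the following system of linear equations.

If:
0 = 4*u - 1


Then:
u = 1/4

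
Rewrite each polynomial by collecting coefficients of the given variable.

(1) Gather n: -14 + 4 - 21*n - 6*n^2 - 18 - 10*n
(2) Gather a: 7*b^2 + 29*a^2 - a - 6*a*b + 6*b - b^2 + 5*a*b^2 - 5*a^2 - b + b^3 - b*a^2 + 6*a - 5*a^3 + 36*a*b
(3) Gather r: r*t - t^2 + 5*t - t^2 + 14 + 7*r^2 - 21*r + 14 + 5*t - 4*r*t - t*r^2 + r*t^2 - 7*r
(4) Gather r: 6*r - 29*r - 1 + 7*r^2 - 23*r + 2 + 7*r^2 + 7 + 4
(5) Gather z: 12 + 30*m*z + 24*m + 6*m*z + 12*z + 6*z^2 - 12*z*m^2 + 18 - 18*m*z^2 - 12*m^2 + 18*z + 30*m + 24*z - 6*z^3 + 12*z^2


(1) = -6*n^2 - 31*n - 28
(2) = -5*a^3 + a^2*(24 - b) + a*(5*b^2 + 30*b + 5) + b^3 + 6*b^2 + 5*b
(3) = r^2*(7 - t) + r*(t^2 - 3*t - 28) - 2*t^2 + 10*t + 28
(4) = 14*r^2 - 46*r + 12
(5) = -12*m^2 + 54*m - 6*z^3 + z^2*(18 - 18*m) + z*(-12*m^2 + 36*m + 54) + 30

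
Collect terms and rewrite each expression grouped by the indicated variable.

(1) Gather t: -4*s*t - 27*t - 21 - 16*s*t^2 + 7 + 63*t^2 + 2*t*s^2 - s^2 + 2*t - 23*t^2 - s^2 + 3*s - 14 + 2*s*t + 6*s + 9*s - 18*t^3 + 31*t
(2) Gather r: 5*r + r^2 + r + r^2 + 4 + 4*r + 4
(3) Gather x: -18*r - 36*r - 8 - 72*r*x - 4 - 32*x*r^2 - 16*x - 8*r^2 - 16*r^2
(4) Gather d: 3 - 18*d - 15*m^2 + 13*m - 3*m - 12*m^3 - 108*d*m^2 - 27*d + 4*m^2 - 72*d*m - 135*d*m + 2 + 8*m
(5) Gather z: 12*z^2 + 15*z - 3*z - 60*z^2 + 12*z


(1) = -2*s^2 + 18*s - 18*t^3 + t^2*(40 - 16*s) + t*(2*s^2 - 2*s + 6) - 28
(2) = 2*r^2 + 10*r + 8
(3) = -24*r^2 - 54*r + x*(-32*r^2 - 72*r - 16) - 12
(4) = d*(-108*m^2 - 207*m - 45) - 12*m^3 - 11*m^2 + 18*m + 5
(5) = -48*z^2 + 24*z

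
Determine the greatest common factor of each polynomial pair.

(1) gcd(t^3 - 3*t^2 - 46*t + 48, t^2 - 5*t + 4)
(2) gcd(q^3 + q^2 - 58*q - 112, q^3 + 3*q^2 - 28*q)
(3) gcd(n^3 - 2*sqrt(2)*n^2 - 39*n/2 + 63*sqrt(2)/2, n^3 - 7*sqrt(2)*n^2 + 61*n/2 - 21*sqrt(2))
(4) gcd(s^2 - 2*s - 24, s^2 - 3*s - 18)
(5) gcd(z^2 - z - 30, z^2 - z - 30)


(1) = gcd((t - 8)*(t - 1)*(t + 6), (t - 4)*(t - 1)) = t - 1
(2) = q + 7
(3) = gcd((n - 7*sqrt(2)/2)*(n - 3*sqrt(2)/2)*(n + 3*sqrt(2)), (n - 7*sqrt(2)/2)*(n - 2*sqrt(2))*(n - 3*sqrt(2)/2)) = n^2 - 5*sqrt(2)*n + 21/2
(4) = s - 6
(5) = z^2 - z - 30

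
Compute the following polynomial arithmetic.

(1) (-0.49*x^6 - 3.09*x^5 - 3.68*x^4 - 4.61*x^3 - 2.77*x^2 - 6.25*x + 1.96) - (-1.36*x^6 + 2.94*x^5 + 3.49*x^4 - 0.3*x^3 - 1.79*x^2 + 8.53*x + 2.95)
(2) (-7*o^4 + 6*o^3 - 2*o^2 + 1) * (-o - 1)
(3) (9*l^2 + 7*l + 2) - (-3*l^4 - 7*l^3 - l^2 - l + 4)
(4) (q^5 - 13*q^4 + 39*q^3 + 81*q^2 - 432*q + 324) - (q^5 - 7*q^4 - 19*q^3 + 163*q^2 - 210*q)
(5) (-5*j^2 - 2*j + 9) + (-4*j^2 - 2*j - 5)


(1) = 0.87*x^6 - 6.03*x^5 - 7.17*x^4 - 4.31*x^3 - 0.98*x^2 - 14.78*x - 0.99
(2) = 7*o^5 + o^4 - 4*o^3 + 2*o^2 - o - 1
(3) = 3*l^4 + 7*l^3 + 10*l^2 + 8*l - 2
(4) = -6*q^4 + 58*q^3 - 82*q^2 - 222*q + 324
(5) = -9*j^2 - 4*j + 4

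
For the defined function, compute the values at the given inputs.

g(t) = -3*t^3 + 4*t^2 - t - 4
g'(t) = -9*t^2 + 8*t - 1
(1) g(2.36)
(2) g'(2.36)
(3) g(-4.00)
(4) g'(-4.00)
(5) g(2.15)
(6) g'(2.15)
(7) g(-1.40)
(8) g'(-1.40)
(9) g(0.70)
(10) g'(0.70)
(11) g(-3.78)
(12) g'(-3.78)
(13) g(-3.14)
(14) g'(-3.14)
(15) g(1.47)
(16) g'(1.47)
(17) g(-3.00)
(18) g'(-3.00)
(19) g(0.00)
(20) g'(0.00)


(1) = -23.51
(2) = -32.25
(3) = 256.00
(4) = -177.00
(5) = -17.48
(6) = -25.40
(7) = 13.47
(8) = -29.84
(9) = -3.77
(10) = 0.19
(11) = 218.96
(12) = -159.84
(13) = 131.46
(14) = -114.86
(15) = -6.36
(16) = -8.69
(17) = 116.00
(18) = -106.00
(19) = -4.00
(20) = -1.00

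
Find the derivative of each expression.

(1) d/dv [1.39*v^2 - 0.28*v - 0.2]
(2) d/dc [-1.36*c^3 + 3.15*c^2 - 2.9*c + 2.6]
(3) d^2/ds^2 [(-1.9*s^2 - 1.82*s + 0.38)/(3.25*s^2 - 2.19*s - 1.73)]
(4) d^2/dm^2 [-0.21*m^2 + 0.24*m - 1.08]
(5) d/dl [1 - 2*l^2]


(1) = 2.78*v - 0.28
(2) = -4.08*c^2 + 6.3*c - 2.9
(3) = (-65.494*s^3 - 40.014*s^2 - 77.6256*s + 10.335984)/(34.328125*s^6 - 69.395625*s^5 - 8.0574*s^4 + 63.376191*s^3 + 4.289016*s^2 - 19.663353*s - 5.177717)
(4) = -0.420000000000000
(5) = -4*l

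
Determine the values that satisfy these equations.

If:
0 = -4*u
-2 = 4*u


Then:
No Solution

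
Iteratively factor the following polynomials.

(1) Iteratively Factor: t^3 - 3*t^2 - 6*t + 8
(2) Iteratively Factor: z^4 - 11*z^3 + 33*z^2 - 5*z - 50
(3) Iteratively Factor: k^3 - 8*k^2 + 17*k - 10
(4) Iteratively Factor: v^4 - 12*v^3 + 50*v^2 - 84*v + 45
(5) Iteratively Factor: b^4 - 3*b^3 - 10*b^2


(1) = (t + 2)*(t^2 - 5*t + 4) = (t - 4)*(t + 2)*(t - 1)
(2) = (z + 1)*(z^3 - 12*z^2 + 45*z - 50) = (z - 2)*(z + 1)*(z^2 - 10*z + 25) = (z - 5)*(z - 2)*(z + 1)*(z - 5)
(3) = (k - 1)*(k^2 - 7*k + 10) = (k - 2)*(k - 1)*(k - 5)
(4) = (v - 5)*(v^3 - 7*v^2 + 15*v - 9) = (v - 5)*(v - 3)*(v^2 - 4*v + 3) = (v - 5)*(v - 3)^2*(v - 1)
(5) = (b)*(b^3 - 3*b^2 - 10*b) = b*(b + 2)*(b^2 - 5*b) = b*(b - 5)*(b + 2)*(b)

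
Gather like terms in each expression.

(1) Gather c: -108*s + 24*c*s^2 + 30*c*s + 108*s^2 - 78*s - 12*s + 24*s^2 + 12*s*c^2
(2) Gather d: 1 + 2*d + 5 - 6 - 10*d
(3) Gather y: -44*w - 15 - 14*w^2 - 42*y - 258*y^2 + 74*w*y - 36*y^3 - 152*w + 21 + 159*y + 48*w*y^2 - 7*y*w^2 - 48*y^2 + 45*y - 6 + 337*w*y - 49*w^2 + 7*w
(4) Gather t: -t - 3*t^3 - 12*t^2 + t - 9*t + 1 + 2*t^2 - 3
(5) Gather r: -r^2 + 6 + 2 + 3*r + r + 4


(1) = 12*c^2*s + c*(24*s^2 + 30*s) + 132*s^2 - 198*s
(2) = -8*d
(3) = -63*w^2 - 189*w - 36*y^3 + y^2*(48*w - 306) + y*(-7*w^2 + 411*w + 162)
(4) = -3*t^3 - 10*t^2 - 9*t - 2
(5) = -r^2 + 4*r + 12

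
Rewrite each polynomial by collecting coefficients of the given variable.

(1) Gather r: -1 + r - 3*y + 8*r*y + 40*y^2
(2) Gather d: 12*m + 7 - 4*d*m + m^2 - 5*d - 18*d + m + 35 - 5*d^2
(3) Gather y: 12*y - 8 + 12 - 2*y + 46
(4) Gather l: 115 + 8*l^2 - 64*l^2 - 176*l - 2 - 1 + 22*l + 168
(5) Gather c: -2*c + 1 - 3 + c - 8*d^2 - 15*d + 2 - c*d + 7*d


(1) = r*(8*y + 1) + 40*y^2 - 3*y - 1
(2) = -5*d^2 + d*(-4*m - 23) + m^2 + 13*m + 42
(3) = 10*y + 50
(4) = -56*l^2 - 154*l + 280
(5) = c*(-d - 1) - 8*d^2 - 8*d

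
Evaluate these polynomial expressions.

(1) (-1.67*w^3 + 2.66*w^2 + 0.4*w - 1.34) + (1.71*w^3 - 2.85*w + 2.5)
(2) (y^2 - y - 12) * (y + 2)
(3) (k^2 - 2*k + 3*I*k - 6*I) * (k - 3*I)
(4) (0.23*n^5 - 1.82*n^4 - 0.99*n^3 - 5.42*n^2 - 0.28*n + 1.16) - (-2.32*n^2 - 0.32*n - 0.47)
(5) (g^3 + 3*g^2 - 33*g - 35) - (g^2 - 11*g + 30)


(1) = 0.04*w^3 + 2.66*w^2 - 2.45*w + 1.16
(2) = y^3 + y^2 - 14*y - 24
(3) = k^3 - 2*k^2 + 9*k - 18
(4) = 0.23*n^5 - 1.82*n^4 - 0.99*n^3 - 3.1*n^2 + 0.04*n + 1.63
(5) = g^3 + 2*g^2 - 22*g - 65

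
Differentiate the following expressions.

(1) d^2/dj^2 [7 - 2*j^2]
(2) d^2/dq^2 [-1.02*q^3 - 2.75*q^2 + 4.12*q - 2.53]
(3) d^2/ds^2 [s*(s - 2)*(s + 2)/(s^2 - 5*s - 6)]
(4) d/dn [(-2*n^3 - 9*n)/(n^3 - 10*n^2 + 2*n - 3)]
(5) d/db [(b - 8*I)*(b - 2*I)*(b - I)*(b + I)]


(1) = -4
(2) = -6.12*q - 5.5
(3) = 6*(9*s^3 + 30*s^2 + 12*s + 40)/(s^6 - 15*s^5 + 57*s^4 + 55*s^3 - 342*s^2 - 540*s - 216)
(4) = (20*n^4 + 10*n^3 - 72*n^2 + 27)/(n^6 - 20*n^5 + 104*n^4 - 46*n^3 + 64*n^2 - 12*n + 9)
(5) = 4*b^3 - 30*I*b^2 - 30*b - 10*I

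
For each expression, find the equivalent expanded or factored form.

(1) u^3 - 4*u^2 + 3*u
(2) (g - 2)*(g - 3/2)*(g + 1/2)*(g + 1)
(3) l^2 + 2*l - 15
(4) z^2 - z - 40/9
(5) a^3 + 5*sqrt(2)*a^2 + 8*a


(1) = u*(u - 3)*(u - 1)
(2) = g^4 - 2*g^3 - 7*g^2/4 + 11*g/4 + 3/2
(3) = (l - 3)*(l + 5)
(4) = (z - 8/3)*(z + 5/3)
(5) = a*(a + sqrt(2))*(a + 4*sqrt(2))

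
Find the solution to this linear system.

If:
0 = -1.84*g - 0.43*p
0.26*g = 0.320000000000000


Then:
g = 1.23
p = -5.27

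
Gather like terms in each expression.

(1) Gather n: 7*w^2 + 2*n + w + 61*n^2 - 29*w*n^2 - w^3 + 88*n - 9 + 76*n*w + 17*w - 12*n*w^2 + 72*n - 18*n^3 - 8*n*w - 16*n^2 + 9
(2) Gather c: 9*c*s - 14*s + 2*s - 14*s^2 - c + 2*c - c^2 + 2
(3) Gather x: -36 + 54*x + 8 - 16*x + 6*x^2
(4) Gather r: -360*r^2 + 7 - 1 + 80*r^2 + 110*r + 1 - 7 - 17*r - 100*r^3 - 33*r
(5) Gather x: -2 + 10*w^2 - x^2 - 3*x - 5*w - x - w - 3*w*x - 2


(1) = -18*n^3 + n^2*(45 - 29*w) + n*(-12*w^2 + 68*w + 162) - w^3 + 7*w^2 + 18*w
(2) = -c^2 + c*(9*s + 1) - 14*s^2 - 12*s + 2
(3) = 6*x^2 + 38*x - 28
(4) = -100*r^3 - 280*r^2 + 60*r
(5) = 10*w^2 - 6*w - x^2 + x*(-3*w - 4) - 4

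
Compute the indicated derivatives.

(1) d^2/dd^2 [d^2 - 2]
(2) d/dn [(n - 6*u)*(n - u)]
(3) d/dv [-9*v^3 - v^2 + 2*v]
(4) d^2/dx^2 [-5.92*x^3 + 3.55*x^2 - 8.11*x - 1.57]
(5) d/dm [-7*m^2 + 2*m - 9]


(1) = 2
(2) = 2*n - 7*u
(3) = -27*v^2 - 2*v + 2
(4) = 7.1 - 35.52*x
(5) = 2 - 14*m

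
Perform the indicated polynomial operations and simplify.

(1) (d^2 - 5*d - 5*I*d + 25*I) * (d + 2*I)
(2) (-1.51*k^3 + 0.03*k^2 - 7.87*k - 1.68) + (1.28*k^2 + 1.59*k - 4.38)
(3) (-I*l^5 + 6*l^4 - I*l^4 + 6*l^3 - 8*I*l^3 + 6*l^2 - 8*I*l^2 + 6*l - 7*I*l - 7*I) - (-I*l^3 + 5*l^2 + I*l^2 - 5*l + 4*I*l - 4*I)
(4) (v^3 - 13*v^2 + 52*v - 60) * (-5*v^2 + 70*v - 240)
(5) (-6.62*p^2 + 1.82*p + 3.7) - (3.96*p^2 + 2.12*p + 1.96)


(1) = d^3 - 5*d^2 - 3*I*d^2 + 10*d + 15*I*d - 50
(2) = -1.51*k^3 + 1.31*k^2 - 6.28*k - 6.06
(3) = -I*l^5 + 6*l^4 - I*l^4 + 6*l^3 - 7*I*l^3 + l^2 - 9*I*l^2 + 11*l - 11*I*l - 3*I
(4) = -5*v^5 + 135*v^4 - 1410*v^3 + 7060*v^2 - 16680*v + 14400
(5) = -10.58*p^2 - 0.3*p + 1.74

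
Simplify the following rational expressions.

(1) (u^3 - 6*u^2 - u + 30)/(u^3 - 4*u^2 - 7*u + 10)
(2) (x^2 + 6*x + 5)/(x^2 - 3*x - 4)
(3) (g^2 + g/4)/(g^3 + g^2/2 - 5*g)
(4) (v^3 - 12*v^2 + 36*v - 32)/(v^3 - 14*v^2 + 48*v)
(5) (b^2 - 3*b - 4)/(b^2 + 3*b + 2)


(1) = (u - 3)/(u - 1)
(2) = (x + 5)/(x - 4)
(3) = (4*g + 1)/(4*g^2 + 2*g - 20)
(4) = (v^2 - 4*v + 4)/(v^2 - 6*v)
(5) = (b - 4)/(b + 2)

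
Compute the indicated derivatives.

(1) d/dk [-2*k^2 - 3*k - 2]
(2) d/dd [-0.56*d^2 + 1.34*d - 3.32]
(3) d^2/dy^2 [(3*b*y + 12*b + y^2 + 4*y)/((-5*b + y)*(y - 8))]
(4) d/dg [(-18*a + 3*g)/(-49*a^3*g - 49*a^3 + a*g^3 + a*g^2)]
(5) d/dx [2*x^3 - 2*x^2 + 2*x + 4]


(1) = -4*k - 3
(2) = 1.34 - 1.12*d
(3) = 2*(-(5*b - y)^2*(y - 8)^2 + (5*b - y)^2*(y - 8)*(3*b + 2*y + 4) - (5*b - y)^2*(3*b*y + 12*b + y^2 + 4*y) - (5*b - y)*(y - 8)^2*(3*b + 2*y + 4) + (5*b - y)*(y - 8)*(3*b*y + 12*b + y^2 + 4*y) - (y - 8)^2*(3*b*y + 12*b + y^2 + 4*y))/((5*b - y)^3*(y - 8)^3)
(4) = 3*(-49*a^2*g - 49*a^2 + g^3 + g^2 + (6*a - g)*(-49*a^2 + 3*g^2 + 2*g))/(a*(49*a^2*g + 49*a^2 - g^3 - g^2)^2)
(5) = 6*x^2 - 4*x + 2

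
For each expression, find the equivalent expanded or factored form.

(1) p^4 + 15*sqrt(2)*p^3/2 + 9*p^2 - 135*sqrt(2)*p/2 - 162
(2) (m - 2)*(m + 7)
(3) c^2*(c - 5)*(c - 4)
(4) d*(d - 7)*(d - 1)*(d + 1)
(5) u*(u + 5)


(1) = (p - 3)*(p + 3)*(p + 3*sqrt(2)/2)*(p + 6*sqrt(2))
(2) = m^2 + 5*m - 14
(3) = c^4 - 9*c^3 + 20*c^2
(4) = d^4 - 7*d^3 - d^2 + 7*d
(5) = u^2 + 5*u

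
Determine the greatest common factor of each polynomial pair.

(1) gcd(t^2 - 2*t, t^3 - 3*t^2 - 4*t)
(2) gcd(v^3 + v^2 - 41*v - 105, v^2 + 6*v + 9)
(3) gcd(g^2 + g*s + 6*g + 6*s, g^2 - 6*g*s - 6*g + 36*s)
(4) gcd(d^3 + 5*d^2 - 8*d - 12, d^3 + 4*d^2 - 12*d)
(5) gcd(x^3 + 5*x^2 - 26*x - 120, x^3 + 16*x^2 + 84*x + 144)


(1) = t
(2) = gcd((v - 7)*(v + 3)*(v + 5), (v + 3)^2) = v + 3
(3) = gcd((g + 6)*(g + s), (g - 6)*(g - 6*s)) = 1
(4) = gcd((d - 2)*(d + 1)*(d + 6), d*(d - 2)*(d + 6)) = d^2 + 4*d - 12
(5) = gcd((x - 5)*(x + 4)*(x + 6), (x + 4)*(x + 6)^2) = x^2 + 10*x + 24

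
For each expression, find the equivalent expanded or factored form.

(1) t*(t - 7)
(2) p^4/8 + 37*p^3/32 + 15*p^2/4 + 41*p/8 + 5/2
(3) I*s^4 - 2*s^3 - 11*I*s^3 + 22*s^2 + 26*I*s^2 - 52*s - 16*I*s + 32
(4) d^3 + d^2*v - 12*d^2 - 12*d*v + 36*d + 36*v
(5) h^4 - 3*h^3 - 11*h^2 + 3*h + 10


(1) = t^2 - 7*t
(2) = (p/4 + 1)*(p/2 + 1)*(p + 5/4)*(p + 2)
(3) = (s - 8)*(s - 2)*(s + 2*I)*(I*s - I)
(4) = (d - 6)^2*(d + v)
(5) = (h - 5)*(h - 1)*(h + 1)*(h + 2)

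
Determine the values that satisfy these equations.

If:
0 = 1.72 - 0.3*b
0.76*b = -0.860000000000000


Then:
No Solution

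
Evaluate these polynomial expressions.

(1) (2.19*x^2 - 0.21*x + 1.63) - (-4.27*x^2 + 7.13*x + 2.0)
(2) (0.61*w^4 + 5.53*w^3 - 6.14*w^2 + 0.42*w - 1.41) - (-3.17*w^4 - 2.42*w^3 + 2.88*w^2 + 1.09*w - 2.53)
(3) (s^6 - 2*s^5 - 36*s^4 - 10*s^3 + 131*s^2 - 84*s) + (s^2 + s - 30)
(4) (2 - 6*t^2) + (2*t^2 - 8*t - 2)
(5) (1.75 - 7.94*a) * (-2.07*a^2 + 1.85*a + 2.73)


(1) = 6.46*x^2 - 7.34*x - 0.37
(2) = 3.78*w^4 + 7.95*w^3 - 9.02*w^2 - 0.67*w + 1.12
(3) = s^6 - 2*s^5 - 36*s^4 - 10*s^3 + 132*s^2 - 83*s - 30
(4) = -4*t^2 - 8*t
(5) = 16.4358*a^3 - 18.3115*a^2 - 18.4387*a + 4.7775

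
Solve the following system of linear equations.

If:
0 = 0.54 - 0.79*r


Then:
r = 0.68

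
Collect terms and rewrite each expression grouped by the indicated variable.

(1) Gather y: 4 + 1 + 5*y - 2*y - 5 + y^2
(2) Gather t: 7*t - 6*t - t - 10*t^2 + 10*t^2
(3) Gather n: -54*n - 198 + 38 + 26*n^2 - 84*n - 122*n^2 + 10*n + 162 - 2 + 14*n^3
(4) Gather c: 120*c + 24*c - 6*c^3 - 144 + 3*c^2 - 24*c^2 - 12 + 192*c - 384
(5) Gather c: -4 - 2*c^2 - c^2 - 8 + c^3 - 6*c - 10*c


(1) = y^2 + 3*y
(2) = 0
(3) = 14*n^3 - 96*n^2 - 128*n
(4) = -6*c^3 - 21*c^2 + 336*c - 540
(5) = c^3 - 3*c^2 - 16*c - 12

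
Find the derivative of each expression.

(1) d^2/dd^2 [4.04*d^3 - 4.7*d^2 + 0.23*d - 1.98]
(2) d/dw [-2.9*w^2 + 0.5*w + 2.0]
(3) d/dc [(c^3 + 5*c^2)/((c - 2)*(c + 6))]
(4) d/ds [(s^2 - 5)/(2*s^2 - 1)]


(1) = 24.24*d - 9.4
(2) = 0.5 - 5.8*w
(3) = c*(c^3 + 8*c^2 - 16*c - 120)/(c^4 + 8*c^3 - 8*c^2 - 96*c + 144)
(4) = 18*s/(2*s^2 - 1)^2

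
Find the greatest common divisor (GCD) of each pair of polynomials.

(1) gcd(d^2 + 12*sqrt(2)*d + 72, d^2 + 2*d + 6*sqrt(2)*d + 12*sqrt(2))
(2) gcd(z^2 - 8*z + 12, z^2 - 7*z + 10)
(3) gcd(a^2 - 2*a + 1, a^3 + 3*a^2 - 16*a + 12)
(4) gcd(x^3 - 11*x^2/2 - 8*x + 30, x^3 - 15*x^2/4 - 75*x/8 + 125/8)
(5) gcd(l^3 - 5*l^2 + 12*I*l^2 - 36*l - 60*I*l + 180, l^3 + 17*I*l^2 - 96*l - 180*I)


(1) = gcd((d + 6*sqrt(2))^2, (d + 2)*(d + 6*sqrt(2))) = d + 6*sqrt(2)
(2) = z - 2
(3) = gcd((a - 1)^2, (a - 2)*(a - 1)*(a + 6)) = a - 1
(4) = x + 5/2
(5) = l^2 + 12*I*l - 36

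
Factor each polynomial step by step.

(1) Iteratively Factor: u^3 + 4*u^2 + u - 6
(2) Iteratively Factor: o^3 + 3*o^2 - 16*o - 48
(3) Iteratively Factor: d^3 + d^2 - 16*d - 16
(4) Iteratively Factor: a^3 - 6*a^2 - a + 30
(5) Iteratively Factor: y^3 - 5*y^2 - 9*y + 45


(1) = (u + 3)*(u^2 + u - 2) = (u - 1)*(u + 3)*(u + 2)
(2) = (o + 3)*(o^2 - 16) = (o + 3)*(o + 4)*(o - 4)
(3) = (d + 4)*(d^2 - 3*d - 4) = (d + 1)*(d + 4)*(d - 4)
(4) = (a + 2)*(a^2 - 8*a + 15) = (a - 5)*(a + 2)*(a - 3)
(5) = (y - 3)*(y^2 - 2*y - 15) = (y - 3)*(y + 3)*(y - 5)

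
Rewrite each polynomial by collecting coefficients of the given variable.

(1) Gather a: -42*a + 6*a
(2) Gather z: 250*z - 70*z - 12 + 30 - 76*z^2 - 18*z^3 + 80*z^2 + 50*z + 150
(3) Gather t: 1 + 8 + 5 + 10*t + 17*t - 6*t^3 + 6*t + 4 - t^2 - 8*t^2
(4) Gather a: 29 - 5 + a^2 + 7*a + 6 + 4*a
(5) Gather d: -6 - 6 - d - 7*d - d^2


(1) = -36*a
(2) = -18*z^3 + 4*z^2 + 230*z + 168
(3) = -6*t^3 - 9*t^2 + 33*t + 18
(4) = a^2 + 11*a + 30
(5) = -d^2 - 8*d - 12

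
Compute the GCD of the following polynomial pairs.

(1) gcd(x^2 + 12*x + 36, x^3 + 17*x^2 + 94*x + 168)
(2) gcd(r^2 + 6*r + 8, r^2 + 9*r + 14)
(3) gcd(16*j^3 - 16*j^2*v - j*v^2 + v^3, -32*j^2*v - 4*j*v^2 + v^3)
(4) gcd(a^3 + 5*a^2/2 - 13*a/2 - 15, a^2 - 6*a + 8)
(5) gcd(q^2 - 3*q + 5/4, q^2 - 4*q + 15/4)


(1) = gcd((x + 6)^2, (x + 4)*(x + 6)*(x + 7)) = x + 6
(2) = r + 2
(3) = 4*j + v
(4) = gcd((a - 5/2)*(a + 2)*(a + 3), (a - 4)*(a - 2)) = 1
(5) = gcd((q - 5/2)*(q - 1/2), (q - 5/2)*(q - 3/2)) = q - 5/2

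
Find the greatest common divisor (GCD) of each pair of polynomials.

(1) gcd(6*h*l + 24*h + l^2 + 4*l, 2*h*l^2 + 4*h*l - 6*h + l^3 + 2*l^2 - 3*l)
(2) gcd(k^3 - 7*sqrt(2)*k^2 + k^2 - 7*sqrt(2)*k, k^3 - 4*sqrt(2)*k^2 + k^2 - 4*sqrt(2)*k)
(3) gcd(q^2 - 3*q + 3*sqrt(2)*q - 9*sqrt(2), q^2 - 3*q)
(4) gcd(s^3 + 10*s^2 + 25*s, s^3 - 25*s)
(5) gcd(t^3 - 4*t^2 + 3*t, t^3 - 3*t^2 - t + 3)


(1) = gcd((6*h + l)*(l + 4), (2*h + l)*(l - 1)*(l + 3)) = 1
(2) = gcd(k*(k + 1)*(k - 7*sqrt(2)), k*(k + 1)*(k - 4*sqrt(2))) = k^2 + k
(3) = gcd((q - 3)*(q + 3*sqrt(2)), q*(q - 3)) = q - 3
(4) = s^2 + 5*s
(5) = t^2 - 4*t + 3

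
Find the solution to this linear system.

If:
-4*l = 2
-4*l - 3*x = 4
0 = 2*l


Then:
No Solution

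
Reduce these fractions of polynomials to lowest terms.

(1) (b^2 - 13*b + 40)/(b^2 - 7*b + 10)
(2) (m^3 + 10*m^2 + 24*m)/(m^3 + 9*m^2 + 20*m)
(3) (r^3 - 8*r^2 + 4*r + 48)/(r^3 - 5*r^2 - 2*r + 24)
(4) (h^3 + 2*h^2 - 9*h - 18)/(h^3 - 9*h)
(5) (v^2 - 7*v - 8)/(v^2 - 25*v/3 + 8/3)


(1) = (b - 8)/(b - 2)
(2) = (m + 6)/(m + 5)
(3) = (r - 6)/(r - 3)
(4) = (h + 2)/h
(5) = (3*v + 3)/(3*v - 1)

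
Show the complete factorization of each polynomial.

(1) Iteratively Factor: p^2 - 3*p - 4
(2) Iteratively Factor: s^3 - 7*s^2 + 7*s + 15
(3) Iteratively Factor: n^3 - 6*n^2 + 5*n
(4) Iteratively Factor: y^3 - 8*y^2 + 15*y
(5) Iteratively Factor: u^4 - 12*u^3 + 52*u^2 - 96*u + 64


(1) = (p - 4)*(p + 1)
(2) = (s - 5)*(s^2 - 2*s - 3) = (s - 5)*(s - 3)*(s + 1)
(3) = (n - 1)*(n^2 - 5*n) = (n - 5)*(n - 1)*(n)
(4) = (y - 3)*(y^2 - 5*y) = (y - 5)*(y - 3)*(y)
(5) = (u - 4)*(u^3 - 8*u^2 + 20*u - 16) = (u - 4)*(u - 2)*(u^2 - 6*u + 8) = (u - 4)*(u - 2)^2*(u - 4)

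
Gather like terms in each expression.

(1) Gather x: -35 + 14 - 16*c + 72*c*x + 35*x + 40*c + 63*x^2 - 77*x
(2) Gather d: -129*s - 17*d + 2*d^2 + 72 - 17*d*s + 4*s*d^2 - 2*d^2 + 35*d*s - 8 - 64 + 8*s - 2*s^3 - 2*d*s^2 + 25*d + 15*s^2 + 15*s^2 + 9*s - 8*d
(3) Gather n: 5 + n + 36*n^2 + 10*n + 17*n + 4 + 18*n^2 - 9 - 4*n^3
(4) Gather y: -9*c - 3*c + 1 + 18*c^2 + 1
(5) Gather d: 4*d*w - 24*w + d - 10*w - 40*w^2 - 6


(1) = 24*c + 63*x^2 + x*(72*c - 42) - 21
(2) = 4*d^2*s + d*(-2*s^2 + 18*s) - 2*s^3 + 30*s^2 - 112*s
(3) = -4*n^3 + 54*n^2 + 28*n
(4) = 18*c^2 - 12*c + 2
(5) = d*(4*w + 1) - 40*w^2 - 34*w - 6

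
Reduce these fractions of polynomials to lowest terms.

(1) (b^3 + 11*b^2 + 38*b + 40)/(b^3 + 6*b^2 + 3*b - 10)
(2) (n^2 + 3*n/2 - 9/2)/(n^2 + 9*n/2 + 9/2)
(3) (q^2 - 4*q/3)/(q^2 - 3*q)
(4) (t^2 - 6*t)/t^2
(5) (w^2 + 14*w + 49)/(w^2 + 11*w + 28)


(1) = (b + 4)/(b - 1)
(2) = (2*n - 3)/(2*n + 3)
(3) = (3*q - 4)/(3*q - 9)
(4) = (t - 6)/t
(5) = (w + 7)/(w + 4)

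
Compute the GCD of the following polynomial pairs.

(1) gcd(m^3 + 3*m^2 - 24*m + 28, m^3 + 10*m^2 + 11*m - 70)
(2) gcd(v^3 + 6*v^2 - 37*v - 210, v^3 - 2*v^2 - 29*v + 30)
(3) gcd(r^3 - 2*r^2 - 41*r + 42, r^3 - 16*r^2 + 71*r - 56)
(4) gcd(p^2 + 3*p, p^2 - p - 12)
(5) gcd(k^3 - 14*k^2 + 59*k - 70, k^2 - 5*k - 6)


(1) = gcd((m - 2)^2*(m + 7), (m - 2)*(m + 5)*(m + 7)) = m^2 + 5*m - 14
(2) = gcd((v - 6)*(v + 5)*(v + 7), (v - 6)*(v - 1)*(v + 5)) = v^2 - v - 30
(3) = r^2 - 8*r + 7
(4) = gcd(p*(p + 3), (p - 4)*(p + 3)) = p + 3
(5) = 1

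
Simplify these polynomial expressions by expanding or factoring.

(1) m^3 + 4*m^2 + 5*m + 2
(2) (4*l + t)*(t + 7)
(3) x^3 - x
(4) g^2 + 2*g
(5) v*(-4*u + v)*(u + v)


(1) = (m + 1)^2*(m + 2)
(2) = 4*l*t + 28*l + t^2 + 7*t
(3) = x*(x - 1)*(x + 1)
(4) = g*(g + 2)
(5) = -4*u^2*v - 3*u*v^2 + v^3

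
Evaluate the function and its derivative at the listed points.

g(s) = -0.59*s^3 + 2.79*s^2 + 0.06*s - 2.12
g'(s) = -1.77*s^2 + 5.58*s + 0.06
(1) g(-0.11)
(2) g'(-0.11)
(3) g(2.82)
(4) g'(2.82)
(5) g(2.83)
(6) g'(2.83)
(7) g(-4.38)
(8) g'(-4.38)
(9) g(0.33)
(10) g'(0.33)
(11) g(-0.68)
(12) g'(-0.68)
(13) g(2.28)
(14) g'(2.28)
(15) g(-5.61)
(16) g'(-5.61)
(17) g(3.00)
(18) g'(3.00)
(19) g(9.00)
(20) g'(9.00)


(1) = -2.09
(2) = -0.58
(3) = 7.01
(4) = 1.72
(5) = 7.02
(6) = 1.68
(7) = 100.72
(8) = -58.34
(9) = -1.82
(10) = 1.71
(11) = -0.69
(12) = -4.55
(13) = 5.53
(14) = 3.58
(15) = 189.52
(16) = -86.95
(17) = 7.24
(18) = 0.87
(19) = -205.70
(20) = -93.09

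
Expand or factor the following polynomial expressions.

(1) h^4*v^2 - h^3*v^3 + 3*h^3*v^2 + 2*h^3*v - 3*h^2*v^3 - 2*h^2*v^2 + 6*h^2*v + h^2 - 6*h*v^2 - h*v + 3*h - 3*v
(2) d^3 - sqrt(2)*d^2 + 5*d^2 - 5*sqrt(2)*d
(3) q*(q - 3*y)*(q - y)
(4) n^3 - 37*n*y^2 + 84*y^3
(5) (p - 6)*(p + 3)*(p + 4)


(1) = (h + 3)*(h - v)*(h*v + 1)^2
(2) = d*(d + 5)*(d - sqrt(2))
(3) = q^3 - 4*q^2*y + 3*q*y^2
(4) = (n - 4*y)*(n - 3*y)*(n + 7*y)
(5) = p^3 + p^2 - 30*p - 72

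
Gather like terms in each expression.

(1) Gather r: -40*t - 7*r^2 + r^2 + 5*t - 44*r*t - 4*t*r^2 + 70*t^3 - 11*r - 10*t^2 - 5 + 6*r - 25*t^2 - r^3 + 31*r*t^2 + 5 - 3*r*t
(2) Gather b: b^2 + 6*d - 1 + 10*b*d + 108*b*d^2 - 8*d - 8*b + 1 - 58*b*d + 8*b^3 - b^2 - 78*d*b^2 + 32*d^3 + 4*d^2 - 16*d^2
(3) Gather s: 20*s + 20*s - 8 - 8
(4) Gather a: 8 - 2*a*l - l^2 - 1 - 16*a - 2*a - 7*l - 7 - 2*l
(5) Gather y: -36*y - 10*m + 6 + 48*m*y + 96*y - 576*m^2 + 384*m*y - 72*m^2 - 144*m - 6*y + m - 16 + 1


(1) = -r^3 + r^2*(-4*t - 6) + r*(31*t^2 - 47*t - 5) + 70*t^3 - 35*t^2 - 35*t
(2) = 8*b^3 - 78*b^2*d + b*(108*d^2 - 48*d - 8) + 32*d^3 - 12*d^2 - 2*d
(3) = 40*s - 16
(4) = a*(-2*l - 18) - l^2 - 9*l
(5) = -648*m^2 - 153*m + y*(432*m + 54) - 9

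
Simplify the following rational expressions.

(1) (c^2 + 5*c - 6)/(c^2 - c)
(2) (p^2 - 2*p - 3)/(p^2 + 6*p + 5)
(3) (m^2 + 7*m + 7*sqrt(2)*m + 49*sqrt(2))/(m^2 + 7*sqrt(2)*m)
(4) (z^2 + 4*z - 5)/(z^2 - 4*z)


(1) = (c + 6)/c
(2) = (p - 3)/(p + 5)
(3) = (m + 7)/m
(4) = (z^2 + 4*z - 5)/(z^2 - 4*z)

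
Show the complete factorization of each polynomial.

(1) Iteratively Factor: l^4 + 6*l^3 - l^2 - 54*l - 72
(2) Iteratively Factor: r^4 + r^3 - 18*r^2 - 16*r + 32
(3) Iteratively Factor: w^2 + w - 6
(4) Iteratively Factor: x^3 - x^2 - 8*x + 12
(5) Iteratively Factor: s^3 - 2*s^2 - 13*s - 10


(1) = (l - 3)*(l^3 + 9*l^2 + 26*l + 24) = (l - 3)*(l + 3)*(l^2 + 6*l + 8) = (l - 3)*(l + 2)*(l + 3)*(l + 4)
(2) = (r + 4)*(r^3 - 3*r^2 - 6*r + 8) = (r - 1)*(r + 4)*(r^2 - 2*r - 8) = (r - 1)*(r + 2)*(r + 4)*(r - 4)
(3) = (w - 2)*(w + 3)
(4) = (x - 2)*(x^2 + x - 6) = (x - 2)*(x + 3)*(x - 2)
(5) = (s + 2)*(s^2 - 4*s - 5) = (s - 5)*(s + 2)*(s + 1)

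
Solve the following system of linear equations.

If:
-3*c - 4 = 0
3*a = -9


Then:
a = -3
c = -4/3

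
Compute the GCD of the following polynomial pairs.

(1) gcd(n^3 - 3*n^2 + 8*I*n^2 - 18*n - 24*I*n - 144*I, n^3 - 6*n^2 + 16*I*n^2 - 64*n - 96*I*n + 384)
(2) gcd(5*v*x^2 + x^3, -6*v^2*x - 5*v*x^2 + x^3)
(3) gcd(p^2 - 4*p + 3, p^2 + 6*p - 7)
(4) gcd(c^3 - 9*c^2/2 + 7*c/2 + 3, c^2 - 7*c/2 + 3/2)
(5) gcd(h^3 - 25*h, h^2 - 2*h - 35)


(1) = gcd((n - 6)*(n + 3)*(n + 8*I), (n - 6)*(n + 8*I)^2) = n^2 + n*(-6 + 8*I) - 48*I
(2) = x
(3) = gcd((p - 3)*(p - 1), (p - 1)*(p + 7)) = p - 1
(4) = gcd((c - 3)*(c - 2)*(c + 1/2), (c - 3)*(c - 1/2)) = c - 3
(5) = gcd(h*(h - 5)*(h + 5), (h - 7)*(h + 5)) = h + 5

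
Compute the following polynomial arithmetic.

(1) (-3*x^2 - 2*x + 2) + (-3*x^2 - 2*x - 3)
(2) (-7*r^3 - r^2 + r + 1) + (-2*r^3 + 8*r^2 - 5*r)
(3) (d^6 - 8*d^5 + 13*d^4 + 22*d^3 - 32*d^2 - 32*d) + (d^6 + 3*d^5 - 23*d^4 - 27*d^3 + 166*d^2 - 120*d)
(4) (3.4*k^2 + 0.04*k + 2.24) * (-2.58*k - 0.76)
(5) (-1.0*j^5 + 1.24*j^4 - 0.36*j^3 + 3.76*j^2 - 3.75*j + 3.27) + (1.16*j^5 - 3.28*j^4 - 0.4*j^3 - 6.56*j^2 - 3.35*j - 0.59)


(1) = -6*x^2 - 4*x - 1
(2) = -9*r^3 + 7*r^2 - 4*r + 1
(3) = 2*d^6 - 5*d^5 - 10*d^4 - 5*d^3 + 134*d^2 - 152*d
(4) = -8.772*k^3 - 2.6872*k^2 - 5.8096*k - 1.7024
(5) = 0.16*j^5 - 2.04*j^4 - 0.76*j^3 - 2.8*j^2 - 7.1*j + 2.68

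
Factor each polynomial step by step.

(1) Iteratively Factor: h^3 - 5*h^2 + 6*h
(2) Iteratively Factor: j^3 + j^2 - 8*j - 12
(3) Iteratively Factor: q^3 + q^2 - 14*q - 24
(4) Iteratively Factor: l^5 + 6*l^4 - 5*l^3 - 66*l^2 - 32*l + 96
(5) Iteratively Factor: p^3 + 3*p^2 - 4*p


(1) = (h - 3)*(h^2 - 2*h) = h*(h - 3)*(h - 2)
(2) = (j + 2)*(j^2 - j - 6) = (j - 3)*(j + 2)*(j + 2)
(3) = (q + 2)*(q^2 - q - 12) = (q - 4)*(q + 2)*(q + 3)
(4) = (l - 1)*(l^4 + 7*l^3 + 2*l^2 - 64*l - 96) = (l - 3)*(l - 1)*(l^3 + 10*l^2 + 32*l + 32) = (l - 3)*(l - 1)*(l + 4)*(l^2 + 6*l + 8) = (l - 3)*(l - 1)*(l + 2)*(l + 4)*(l + 4)
(5) = (p)*(p^2 + 3*p - 4) = p*(p - 1)*(p + 4)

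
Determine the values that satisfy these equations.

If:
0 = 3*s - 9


Then:
s = 3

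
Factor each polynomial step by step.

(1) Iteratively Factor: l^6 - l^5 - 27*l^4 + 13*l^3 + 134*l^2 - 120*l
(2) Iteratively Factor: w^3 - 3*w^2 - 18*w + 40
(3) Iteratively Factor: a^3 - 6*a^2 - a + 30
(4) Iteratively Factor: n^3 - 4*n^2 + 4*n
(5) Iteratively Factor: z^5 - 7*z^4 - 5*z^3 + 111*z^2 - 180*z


(1) = (l - 5)*(l^5 + 4*l^4 - 7*l^3 - 22*l^2 + 24*l) = (l - 5)*(l - 2)*(l^4 + 6*l^3 + 5*l^2 - 12*l) = l*(l - 5)*(l - 2)*(l^3 + 6*l^2 + 5*l - 12) = l*(l - 5)*(l - 2)*(l - 1)*(l^2 + 7*l + 12) = l*(l - 5)*(l - 2)*(l - 1)*(l + 3)*(l + 4)
(2) = (w + 4)*(w^2 - 7*w + 10) = (w - 5)*(w + 4)*(w - 2)
(3) = (a - 5)*(a^2 - a - 6) = (a - 5)*(a - 3)*(a + 2)
(4) = (n - 2)*(n^2 - 2*n) = n*(n - 2)*(n - 2)
(5) = (z + 4)*(z^4 - 11*z^3 + 39*z^2 - 45*z) = (z - 5)*(z + 4)*(z^3 - 6*z^2 + 9*z) = (z - 5)*(z - 3)*(z + 4)*(z^2 - 3*z) = z*(z - 5)*(z - 3)*(z + 4)*(z - 3)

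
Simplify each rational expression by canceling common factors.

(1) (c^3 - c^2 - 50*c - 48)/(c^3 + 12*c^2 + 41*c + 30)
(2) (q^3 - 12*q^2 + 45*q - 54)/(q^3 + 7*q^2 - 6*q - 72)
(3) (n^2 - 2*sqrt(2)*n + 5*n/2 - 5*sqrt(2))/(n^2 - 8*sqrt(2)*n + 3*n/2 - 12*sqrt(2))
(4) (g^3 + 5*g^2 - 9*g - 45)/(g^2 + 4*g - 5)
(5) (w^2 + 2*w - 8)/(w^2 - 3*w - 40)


(1) = (c - 8)/(c + 5)
(2) = (q^2 - 9*q + 18)/(q^2 + 10*q + 24)
(3) = (4*n^2 + n*(10 - 8*sqrt(2)) - 20*sqrt(2))/(4*n^2 + n*(6 - 32*sqrt(2)) - 48*sqrt(2))
(4) = (g^2 - 9)/(g - 1)
(5) = (w^2 + 2*w - 8)/(w^2 - 3*w - 40)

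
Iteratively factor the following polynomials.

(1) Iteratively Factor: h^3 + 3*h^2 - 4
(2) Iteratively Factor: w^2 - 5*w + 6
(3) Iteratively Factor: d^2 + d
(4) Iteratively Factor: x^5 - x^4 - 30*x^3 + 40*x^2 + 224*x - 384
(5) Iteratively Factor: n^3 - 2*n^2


(1) = (h - 1)*(h^2 + 4*h + 4) = (h - 1)*(h + 2)*(h + 2)
(2) = (w - 2)*(w - 3)
(3) = (d + 1)*(d)
(4) = (x + 4)*(x^4 - 5*x^3 - 10*x^2 + 80*x - 96) = (x - 4)*(x + 4)*(x^3 - x^2 - 14*x + 24) = (x - 4)*(x - 2)*(x + 4)*(x^2 + x - 12) = (x - 4)*(x - 3)*(x - 2)*(x + 4)*(x + 4)
(5) = (n)*(n^2 - 2*n) = n*(n - 2)*(n)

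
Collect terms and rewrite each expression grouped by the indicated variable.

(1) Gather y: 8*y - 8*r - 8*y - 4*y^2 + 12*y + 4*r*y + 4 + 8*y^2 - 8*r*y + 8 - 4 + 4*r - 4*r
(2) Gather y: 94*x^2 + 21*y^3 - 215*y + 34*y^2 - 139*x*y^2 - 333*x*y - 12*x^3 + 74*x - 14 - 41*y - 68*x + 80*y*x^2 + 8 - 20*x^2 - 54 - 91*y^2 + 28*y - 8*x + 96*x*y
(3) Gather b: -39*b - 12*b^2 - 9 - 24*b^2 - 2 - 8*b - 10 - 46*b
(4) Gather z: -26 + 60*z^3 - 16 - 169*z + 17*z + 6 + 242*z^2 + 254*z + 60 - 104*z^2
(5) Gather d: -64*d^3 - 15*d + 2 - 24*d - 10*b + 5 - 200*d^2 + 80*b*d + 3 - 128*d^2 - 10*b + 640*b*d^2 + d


(1) = -8*r + 4*y^2 + y*(12 - 4*r) + 8
(2) = -12*x^3 + 74*x^2 - 2*x + 21*y^3 + y^2*(-139*x - 57) + y*(80*x^2 - 237*x - 228) - 60
(3) = -36*b^2 - 93*b - 21
(4) = 60*z^3 + 138*z^2 + 102*z + 24
(5) = -20*b - 64*d^3 + d^2*(640*b - 328) + d*(80*b - 38) + 10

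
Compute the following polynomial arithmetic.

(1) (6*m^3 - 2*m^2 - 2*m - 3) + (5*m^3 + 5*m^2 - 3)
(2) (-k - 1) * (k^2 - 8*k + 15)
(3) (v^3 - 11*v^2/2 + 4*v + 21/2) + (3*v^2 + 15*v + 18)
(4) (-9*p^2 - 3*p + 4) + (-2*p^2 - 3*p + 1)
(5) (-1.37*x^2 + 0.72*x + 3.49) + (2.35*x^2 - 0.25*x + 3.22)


(1) = 11*m^3 + 3*m^2 - 2*m - 6
(2) = -k^3 + 7*k^2 - 7*k - 15
(3) = v^3 - 5*v^2/2 + 19*v + 57/2
(4) = -11*p^2 - 6*p + 5
(5) = 0.98*x^2 + 0.47*x + 6.71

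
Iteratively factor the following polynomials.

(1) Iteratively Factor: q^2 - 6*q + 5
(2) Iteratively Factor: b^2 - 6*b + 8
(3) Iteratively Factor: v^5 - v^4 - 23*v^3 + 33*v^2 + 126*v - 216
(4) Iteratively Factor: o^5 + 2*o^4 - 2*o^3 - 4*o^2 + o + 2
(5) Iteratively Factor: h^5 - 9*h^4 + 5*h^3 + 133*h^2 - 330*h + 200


(1) = (q - 1)*(q - 5)
(2) = (b - 2)*(b - 4)
(3) = (v - 3)*(v^4 + 2*v^3 - 17*v^2 - 18*v + 72) = (v - 3)*(v + 3)*(v^3 - v^2 - 14*v + 24) = (v - 3)^2*(v + 3)*(v^2 + 2*v - 8) = (v - 3)^2*(v - 2)*(v + 3)*(v + 4)
(4) = (o - 1)*(o^4 + 3*o^3 + o^2 - 3*o - 2) = (o - 1)^2*(o^3 + 4*o^2 + 5*o + 2) = (o - 1)^2*(o + 1)*(o^2 + 3*o + 2) = (o - 1)^2*(o + 1)^2*(o + 2)
(5) = (h - 2)*(h^4 - 7*h^3 - 9*h^2 + 115*h - 100) = (h - 2)*(h - 1)*(h^3 - 6*h^2 - 15*h + 100) = (h - 2)*(h - 1)*(h + 4)*(h^2 - 10*h + 25) = (h - 5)*(h - 2)*(h - 1)*(h + 4)*(h - 5)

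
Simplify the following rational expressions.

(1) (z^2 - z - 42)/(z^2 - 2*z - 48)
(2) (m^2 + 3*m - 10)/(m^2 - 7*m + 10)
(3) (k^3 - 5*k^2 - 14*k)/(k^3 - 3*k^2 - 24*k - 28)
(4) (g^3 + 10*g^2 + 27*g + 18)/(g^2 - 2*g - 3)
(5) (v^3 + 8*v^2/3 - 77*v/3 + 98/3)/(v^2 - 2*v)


(1) = (z - 7)/(z - 8)
(2) = (m + 5)/(m - 5)
(3) = k/(k + 2)
(4) = (g^2 + 9*g + 18)/(g - 3)
(5) = (3*v^2 + 14*v - 49)/(3*v)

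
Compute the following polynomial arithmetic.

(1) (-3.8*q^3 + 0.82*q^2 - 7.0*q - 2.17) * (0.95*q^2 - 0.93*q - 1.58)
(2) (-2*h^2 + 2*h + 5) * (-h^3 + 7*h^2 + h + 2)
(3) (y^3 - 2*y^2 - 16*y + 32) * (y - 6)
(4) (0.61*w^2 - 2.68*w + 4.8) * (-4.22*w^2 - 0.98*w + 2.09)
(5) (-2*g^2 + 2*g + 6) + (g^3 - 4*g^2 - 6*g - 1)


(1) = -3.61*q^5 + 4.313*q^4 - 1.4086*q^3 + 3.1529*q^2 + 13.0781*q + 3.4286
(2) = 2*h^5 - 16*h^4 + 7*h^3 + 33*h^2 + 9*h + 10
(3) = y^4 - 8*y^3 - 4*y^2 + 128*y - 192
(4) = -2.5742*w^4 + 10.7118*w^3 - 16.3547*w^2 - 10.3052*w + 10.032
(5) = g^3 - 6*g^2 - 4*g + 5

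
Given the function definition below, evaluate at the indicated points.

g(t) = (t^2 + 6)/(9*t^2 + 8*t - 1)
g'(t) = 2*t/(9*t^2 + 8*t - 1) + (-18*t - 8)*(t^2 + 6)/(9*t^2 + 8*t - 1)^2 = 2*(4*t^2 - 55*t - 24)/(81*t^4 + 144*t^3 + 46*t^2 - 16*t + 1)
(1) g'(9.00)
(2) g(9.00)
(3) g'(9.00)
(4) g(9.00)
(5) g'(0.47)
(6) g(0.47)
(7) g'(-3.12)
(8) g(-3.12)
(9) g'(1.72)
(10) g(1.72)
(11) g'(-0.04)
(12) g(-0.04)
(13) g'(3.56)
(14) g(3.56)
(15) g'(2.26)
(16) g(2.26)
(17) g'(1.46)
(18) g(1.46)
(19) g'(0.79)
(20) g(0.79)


(1) = -0.00
(2) = 0.11
(3) = -0.00
(4) = 0.11
(5) = -4.34
(6) = 1.31
(7) = 0.10
(8) = 0.26
(9) = -0.14
(10) = 0.23
(11) = -25.57
(12) = -4.60
(13) = -0.02
(14) = 0.13
(15) = -0.06
(16) = 0.18
(17) = -0.21
(18) = 0.27
(19) = -1.09
(20) = 0.61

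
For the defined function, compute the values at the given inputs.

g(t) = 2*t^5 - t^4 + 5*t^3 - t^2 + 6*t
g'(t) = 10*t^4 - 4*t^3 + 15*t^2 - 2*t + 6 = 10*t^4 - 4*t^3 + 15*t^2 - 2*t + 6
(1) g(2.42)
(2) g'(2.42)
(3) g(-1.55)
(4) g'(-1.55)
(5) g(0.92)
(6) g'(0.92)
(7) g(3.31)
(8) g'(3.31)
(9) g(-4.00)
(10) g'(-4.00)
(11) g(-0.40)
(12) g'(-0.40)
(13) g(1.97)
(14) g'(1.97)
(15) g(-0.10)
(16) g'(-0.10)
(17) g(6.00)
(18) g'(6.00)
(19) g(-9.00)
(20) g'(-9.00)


(1) = 211.23
(2) = 375.29
(3) = -53.99
(4) = 117.75
(5) = 9.17
(6) = 20.91
(7) = 864.83
(8) = 1219.02
(9) = -2664.00
(10) = 3070.00
(11) = -2.93
(12) = 9.71
(13) = 90.45
(14) = 180.31
(15) = -0.62
(16) = 6.36
(17) = 15336.00
(18) = 12630.00
(19) = -128439.00
(20) = 69765.00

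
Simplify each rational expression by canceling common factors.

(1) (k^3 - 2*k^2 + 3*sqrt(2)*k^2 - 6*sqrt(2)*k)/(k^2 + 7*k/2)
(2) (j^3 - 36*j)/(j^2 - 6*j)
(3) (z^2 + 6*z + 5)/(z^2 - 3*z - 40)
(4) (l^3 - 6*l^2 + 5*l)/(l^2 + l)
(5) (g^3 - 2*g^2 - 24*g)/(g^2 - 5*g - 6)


(1) = (2*k^2 + k*(-4 + 6*sqrt(2)) - 12*sqrt(2))/(2*k + 7)
(2) = j + 6
(3) = (z + 1)/(z - 8)
(4) = (l^2 - 6*l + 5)/(l + 1)
(5) = (g^2 + 4*g)/(g + 1)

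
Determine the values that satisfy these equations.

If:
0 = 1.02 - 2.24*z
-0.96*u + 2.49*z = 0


Then:
u = 1.18
z = 0.46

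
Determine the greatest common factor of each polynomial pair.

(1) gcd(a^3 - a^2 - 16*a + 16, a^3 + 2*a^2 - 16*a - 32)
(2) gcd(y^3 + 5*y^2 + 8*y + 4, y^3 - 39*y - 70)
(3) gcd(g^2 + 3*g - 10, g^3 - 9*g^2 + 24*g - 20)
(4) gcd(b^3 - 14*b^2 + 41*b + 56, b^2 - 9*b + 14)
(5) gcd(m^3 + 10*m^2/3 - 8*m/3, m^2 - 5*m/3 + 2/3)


(1) = gcd((a - 4)*(a - 1)*(a + 4), (a - 4)*(a + 2)*(a + 4)) = a^2 - 16
(2) = gcd((y + 1)*(y + 2)^2, (y - 7)*(y + 2)*(y + 5)) = y + 2
(3) = g - 2
(4) = gcd((b - 8)*(b - 7)*(b + 1), (b - 7)*(b - 2)) = b - 7
(5) = gcd(m*(m - 2/3)*(m + 4), (m - 1)*(m - 2/3)) = m - 2/3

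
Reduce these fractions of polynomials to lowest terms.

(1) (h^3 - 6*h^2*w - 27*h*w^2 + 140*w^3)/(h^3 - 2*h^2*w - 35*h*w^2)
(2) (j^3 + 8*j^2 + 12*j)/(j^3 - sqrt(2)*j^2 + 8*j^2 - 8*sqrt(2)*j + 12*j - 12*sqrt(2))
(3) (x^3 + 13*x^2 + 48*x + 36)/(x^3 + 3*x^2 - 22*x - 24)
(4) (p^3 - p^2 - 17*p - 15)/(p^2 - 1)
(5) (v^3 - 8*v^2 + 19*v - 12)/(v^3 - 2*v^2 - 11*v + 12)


(1) = (h - 4*w)/h
(2) = j/(j - sqrt(2))
(3) = (x + 6)/(x - 4)
(4) = (p^2 - 2*p - 15)/(p - 1)
(5) = (v - 3)/(v + 3)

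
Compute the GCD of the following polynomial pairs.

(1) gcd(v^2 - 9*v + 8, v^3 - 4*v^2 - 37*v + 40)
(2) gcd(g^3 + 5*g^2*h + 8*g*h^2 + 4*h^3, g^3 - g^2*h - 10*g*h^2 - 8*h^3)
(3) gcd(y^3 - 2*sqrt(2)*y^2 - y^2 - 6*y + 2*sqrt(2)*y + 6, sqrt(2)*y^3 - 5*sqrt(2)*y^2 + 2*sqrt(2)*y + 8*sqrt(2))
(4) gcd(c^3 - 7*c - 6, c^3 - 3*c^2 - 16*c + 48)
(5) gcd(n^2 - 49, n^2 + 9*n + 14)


(1) = v^2 - 9*v + 8
(2) = g^2 + 3*g*h + 2*h^2
(3) = gcd((y - 1)*(y - 3*sqrt(2))*(y + sqrt(2)), (y - 4)*(y - 2)*(sqrt(2)*y + sqrt(2))) = 1
(4) = c - 3
(5) = n + 7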